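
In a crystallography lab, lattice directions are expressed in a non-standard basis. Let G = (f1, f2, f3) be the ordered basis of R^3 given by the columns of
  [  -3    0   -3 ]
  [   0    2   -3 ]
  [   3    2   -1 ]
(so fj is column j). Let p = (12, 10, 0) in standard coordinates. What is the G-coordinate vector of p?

[p]_G is the unique c with M c = p, where M has columns f1, ..., f3.
Gaussian elimination on [M | p] yields c = (-2, 2, -2).
Check: -2f1 + 2f2 - 2f3 = (12, 10, 0).

(-2, 2, -2)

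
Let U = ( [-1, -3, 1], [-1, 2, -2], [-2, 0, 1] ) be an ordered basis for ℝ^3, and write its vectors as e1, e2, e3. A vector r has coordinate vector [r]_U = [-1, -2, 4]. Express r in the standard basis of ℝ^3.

r = M [r]_U, where M has columns e1, ..., e3.
Carrying out the matrix-vector product, r = [-5, -1, 7].

[-5, -1, 7]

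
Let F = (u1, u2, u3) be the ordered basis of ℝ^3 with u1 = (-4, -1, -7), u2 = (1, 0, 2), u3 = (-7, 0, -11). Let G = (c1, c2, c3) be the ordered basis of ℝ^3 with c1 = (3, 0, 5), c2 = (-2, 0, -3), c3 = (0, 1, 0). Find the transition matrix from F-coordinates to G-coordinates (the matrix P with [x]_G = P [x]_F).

Take x = uj: its F-coordinates are the j-th standard unit vector, so P e_j — column j of P — equals [uj]_G.
u1 = -2c1 - c2 - c3, giving column 1 = (-2, -1, -1); repeating for each j gives P = [[-2, 1, -1], [-1, 1, 2], [-1, 0, 0]].

[[-2, 1, -1], [-1, 1, 2], [-1, 0, 0]]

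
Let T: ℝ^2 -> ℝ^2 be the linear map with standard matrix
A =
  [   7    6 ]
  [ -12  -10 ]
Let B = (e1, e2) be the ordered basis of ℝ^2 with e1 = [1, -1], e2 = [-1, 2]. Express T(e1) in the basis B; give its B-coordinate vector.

Column 1 of [T]_B is the B-coordinate vector of T(e1).
In standard coordinates T(e1) = A e1 = [1, -2].
Converting to B: [1, -2] = 0·e1 - e2, so the coordinate vector is [0, -1].

[0, -1]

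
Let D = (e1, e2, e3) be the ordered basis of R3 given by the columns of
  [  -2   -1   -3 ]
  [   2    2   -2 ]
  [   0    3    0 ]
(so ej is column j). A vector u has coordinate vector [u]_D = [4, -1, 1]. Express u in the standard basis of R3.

[-10, 4, -3]

The coordinates say u = 4e1 - e2 + e3; adding the scaled basis vectors gives [-10, 4, -3].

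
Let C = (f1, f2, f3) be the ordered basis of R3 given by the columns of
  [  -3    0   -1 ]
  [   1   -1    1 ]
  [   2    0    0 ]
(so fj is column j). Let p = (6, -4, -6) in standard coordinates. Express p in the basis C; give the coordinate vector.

(-3, 4, 3)

Write p = c_1 f1 + ... + c_3 f3 and solve for the c_i.
Row-reducing the augmented matrix [M | p] gives c = (-3, 4, 3).
Check: -3f1 + 4f2 + 3f3 = (6, -4, -6).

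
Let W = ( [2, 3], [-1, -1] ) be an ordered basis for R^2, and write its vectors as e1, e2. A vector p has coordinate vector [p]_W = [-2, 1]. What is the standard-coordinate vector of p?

[-5, -7]

The coordinates say p = -2e1 + e2; adding the scaled basis vectors gives [-5, -7].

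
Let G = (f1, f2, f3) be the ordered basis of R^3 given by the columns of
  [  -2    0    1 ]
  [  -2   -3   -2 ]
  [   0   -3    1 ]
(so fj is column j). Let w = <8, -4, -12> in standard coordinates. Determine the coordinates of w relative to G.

Write w = c_1 f1 + ... + c_3 f3 and solve for the c_i.
Solving this 3x3 system gives c = (-4, 4, 0).
Check: -4f1 + 4f2 + 0·f3 = <8, -4, -12>.

<-4, 4, 0>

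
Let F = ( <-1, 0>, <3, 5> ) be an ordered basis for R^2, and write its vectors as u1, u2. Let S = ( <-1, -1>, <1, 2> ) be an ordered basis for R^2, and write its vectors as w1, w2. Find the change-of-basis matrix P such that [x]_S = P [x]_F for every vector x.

[[2, -1], [1, 2]]

Take x = uj: its F-coordinates are the j-th standard unit vector, so P e_j — column j of P — equals [uj]_S.
u1 = 2w1 + w2, giving column 1 = <2, 1>; repeating for each j gives P = [[2, -1], [1, 2]].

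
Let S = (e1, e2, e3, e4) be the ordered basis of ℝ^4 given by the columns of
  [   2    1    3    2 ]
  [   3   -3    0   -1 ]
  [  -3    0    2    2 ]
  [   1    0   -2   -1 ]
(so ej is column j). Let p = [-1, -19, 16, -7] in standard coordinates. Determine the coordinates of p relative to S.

[-4, 2, 1, 1]

Write p = c_1 e1 + ... + c_4 e4 and solve for the c_i.
Gaussian elimination on [M | p] yields c = (-4, 2, 1, 1).
Check: -4e1 + 2e2 + e3 + e4 = [-1, -19, 16, -7].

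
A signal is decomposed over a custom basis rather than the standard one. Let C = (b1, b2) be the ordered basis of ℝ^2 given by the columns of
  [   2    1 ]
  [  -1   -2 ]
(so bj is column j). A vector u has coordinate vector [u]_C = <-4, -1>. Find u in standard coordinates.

<-9, 6>

The coordinates say u = -4b1 - b2; adding the scaled basis vectors gives <-9, 6>.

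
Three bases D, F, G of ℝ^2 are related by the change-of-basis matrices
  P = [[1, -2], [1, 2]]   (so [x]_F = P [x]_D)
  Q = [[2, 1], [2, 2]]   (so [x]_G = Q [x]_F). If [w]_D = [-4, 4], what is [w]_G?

Apply P to get F-coordinates [-12, 4], then Q to get G-coordinates.
The result is [w]_G = [-20, -16].

[-20, -16]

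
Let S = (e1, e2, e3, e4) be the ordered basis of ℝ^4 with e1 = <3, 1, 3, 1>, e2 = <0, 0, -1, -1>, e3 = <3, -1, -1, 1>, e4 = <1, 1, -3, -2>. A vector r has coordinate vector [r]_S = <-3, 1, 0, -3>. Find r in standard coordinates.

<-12, -6, -1, 2>

r = M [r]_S, where M has columns e1, ..., e4.
Carrying out the matrix-vector product, r = <-12, -6, -1, 2>.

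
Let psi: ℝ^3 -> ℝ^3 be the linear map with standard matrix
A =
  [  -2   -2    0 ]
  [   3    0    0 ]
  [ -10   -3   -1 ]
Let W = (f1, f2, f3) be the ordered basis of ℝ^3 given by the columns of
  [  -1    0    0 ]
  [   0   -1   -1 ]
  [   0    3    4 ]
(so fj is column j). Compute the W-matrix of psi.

Let P have columns f1, ..., f3. Then [psi]_W = P^(-1) A P.
Here det P = 1, so P^(-1) is integer; computing A P first and then P^(-1)(A P) gives [[-2, -2, -2], [2, 0, 1], [1, 0, -1]].

[[-2, -2, -2], [2, 0, 1], [1, 0, -1]]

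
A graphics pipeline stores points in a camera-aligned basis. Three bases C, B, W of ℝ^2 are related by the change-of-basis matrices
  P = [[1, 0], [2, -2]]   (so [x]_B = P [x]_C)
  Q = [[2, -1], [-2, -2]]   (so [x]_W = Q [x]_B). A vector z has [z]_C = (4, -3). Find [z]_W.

Apply P to get B-coordinates (4, 14), then Q to get W-coordinates.
The result is [z]_W = (-6, -36).

(-6, -36)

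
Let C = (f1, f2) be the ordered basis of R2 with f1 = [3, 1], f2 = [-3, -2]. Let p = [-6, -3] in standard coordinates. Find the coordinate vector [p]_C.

[-1, 1]

[p]_C is the unique c with M c = p, where M has columns f1, f2.
System: 3c_1 - 3c_2 = -6, c_1 - 2c_2 = -3; solving gives c_1 = -1, c_2 = 1.
Check: -f1 + f2 = [-6, -3].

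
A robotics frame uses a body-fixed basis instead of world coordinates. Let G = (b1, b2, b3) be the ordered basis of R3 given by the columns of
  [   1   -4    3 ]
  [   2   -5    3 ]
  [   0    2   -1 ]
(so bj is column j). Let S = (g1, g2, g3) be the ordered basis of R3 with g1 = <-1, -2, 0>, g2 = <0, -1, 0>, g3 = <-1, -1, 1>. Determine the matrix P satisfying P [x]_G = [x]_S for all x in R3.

[[-1, 2, -2], [0, -1, 2], [0, 2, -1]]

Let M have columns bj and N have columns gj. Then for every x, N [x]_S = x = M [x]_G, so P = N^(-1) M.
Since det N = 1, N^(-1) has integer entries; multiplying gives P = [[-1, 2, -2], [0, -1, 2], [0, 2, -1]].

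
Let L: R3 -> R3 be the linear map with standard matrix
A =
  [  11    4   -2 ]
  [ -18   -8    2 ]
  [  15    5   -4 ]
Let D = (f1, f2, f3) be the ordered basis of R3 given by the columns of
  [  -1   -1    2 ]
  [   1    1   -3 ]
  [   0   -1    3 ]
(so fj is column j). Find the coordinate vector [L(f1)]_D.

[0, 1, -3]

Compute L(f1) = A f1 = [-7, 10, -10] in standard coordinates.
Then write this in D-coordinates: solve for y in y_1 f1 + ... + y_3 f3 = [-7, 10, -10].
This gives y = [0, 1, -3], which is column 1 of [L]_D.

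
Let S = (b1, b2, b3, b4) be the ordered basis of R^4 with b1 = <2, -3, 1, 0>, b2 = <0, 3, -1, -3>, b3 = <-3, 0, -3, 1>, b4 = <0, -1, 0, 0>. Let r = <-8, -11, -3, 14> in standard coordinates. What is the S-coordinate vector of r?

<-1, -4, 2, 2>

Write r = c_1 b1 + ... + c_4 b4 and solve for the c_i.
Row-reducing the augmented matrix [M | r] gives c = (-1, -4, 2, 2).
Check: -b1 - 4b2 + 2b3 + 2b4 = <-8, -11, -3, 14>.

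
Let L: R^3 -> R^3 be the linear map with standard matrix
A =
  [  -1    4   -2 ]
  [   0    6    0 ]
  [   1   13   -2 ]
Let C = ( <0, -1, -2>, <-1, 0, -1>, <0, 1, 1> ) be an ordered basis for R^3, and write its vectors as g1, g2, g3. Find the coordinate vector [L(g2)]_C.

Column 2 of [L]_C is the C-coordinate vector of L(g2).
In standard coordinates L(g2) = A g2 = <3, 0, 1>.
Converting to C: <3, 0, 1> = 2g1 - 3g2 + 2g3, so the coordinate vector is <2, -3, 2>.

<2, -3, 2>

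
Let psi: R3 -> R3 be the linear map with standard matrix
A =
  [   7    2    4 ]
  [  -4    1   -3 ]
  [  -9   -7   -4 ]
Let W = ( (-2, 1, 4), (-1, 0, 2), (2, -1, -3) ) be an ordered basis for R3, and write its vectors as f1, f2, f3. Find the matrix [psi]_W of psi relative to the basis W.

[[0, 1, 1], [2, 3, 0], [3, 3, 1]]

Let P have columns f1, ..., f3. Then [psi]_W = P^(-1) A P.
Here det P = 1, so P^(-1) is integer; computing A P first and then P^(-1)(A P) gives [[0, 1, 1], [2, 3, 0], [3, 3, 1]].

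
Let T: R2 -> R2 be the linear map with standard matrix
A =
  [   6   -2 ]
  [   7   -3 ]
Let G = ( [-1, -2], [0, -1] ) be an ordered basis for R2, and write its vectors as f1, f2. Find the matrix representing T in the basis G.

[[2, -2], [-3, 1]]

The j-th column of [T]_G is [T(fj)]_G.
T(f1) = A f1 = [-2, -1] = 2f1 - 3f2, so column 1 is [2, -3].
Repeating for f2 and assembling the columns gives [[2, -2], [-3, 1]].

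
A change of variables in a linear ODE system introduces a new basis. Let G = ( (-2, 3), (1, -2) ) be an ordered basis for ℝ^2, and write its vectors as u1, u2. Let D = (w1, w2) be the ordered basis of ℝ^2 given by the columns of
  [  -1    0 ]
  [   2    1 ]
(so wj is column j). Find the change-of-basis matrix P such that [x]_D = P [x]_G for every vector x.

Take x = uj: its G-coordinates are the j-th standard unit vector, so P e_j — column j of P — equals [uj]_D.
u1 = 2w1 - w2, giving column 1 = (2, -1); repeating for each j gives P = [[2, -1], [-1, 0]].

[[2, -1], [-1, 0]]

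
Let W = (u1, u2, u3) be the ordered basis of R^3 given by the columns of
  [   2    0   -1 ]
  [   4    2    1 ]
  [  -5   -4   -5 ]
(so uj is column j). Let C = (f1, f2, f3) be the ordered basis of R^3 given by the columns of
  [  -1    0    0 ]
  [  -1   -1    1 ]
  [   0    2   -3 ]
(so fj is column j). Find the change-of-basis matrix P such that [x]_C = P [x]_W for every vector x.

Let M have columns uj and N have columns fj. Then for every x, N [x]_C = x = M [x]_W, so P = N^(-1) M.
Since det N = -1, N^(-1) has integer entries; multiplying gives P = [[-2, 0, 1], [-1, -2, -1], [1, 0, 1]].

[[-2, 0, 1], [-1, -2, -1], [1, 0, 1]]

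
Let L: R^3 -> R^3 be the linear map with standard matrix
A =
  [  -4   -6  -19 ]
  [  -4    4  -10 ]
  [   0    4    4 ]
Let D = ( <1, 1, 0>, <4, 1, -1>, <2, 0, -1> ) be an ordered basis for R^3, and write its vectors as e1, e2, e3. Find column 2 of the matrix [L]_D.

Compute L(e2) = A e2 = <-3, -2, 0> in standard coordinates.
Then write this in D-coordinates: solve for y in y_1 e1 + ... + y_3 e3 = <-3, -2, 0>.
This gives y = <-1, -1, 1>, which is column 2 of [L]_D.

<-1, -1, 1>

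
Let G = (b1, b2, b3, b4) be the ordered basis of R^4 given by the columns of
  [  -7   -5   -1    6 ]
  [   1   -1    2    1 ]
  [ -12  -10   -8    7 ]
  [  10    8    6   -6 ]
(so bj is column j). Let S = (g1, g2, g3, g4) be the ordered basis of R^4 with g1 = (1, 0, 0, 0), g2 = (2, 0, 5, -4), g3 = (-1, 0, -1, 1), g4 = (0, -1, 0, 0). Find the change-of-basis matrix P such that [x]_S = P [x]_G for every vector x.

[[-1, -1, 1, 2], [-2, -2, -2, 1], [2, 0, -2, -2], [-1, 1, -2, -1]]

Column j of P is [bj]_S, since P maps G-coordinates to S-coordinates.
Expressing b1 in S: b1 = -g1 - 2g2 + 2g3 - g4, so column 1 of P is (-1, -2, 2, -1).
Doing the same for each bj gives P = [[-1, -1, 1, 2], [-2, -2, -2, 1], [2, 0, -2, -2], [-1, 1, -2, -1]].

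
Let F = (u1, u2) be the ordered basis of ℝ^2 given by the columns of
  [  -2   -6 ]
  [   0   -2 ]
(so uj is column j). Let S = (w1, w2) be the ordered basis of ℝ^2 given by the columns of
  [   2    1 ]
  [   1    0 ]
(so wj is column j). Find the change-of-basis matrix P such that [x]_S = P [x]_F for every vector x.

[[0, -2], [-2, -2]]

Column j of P is [uj]_S, since P maps F-coordinates to S-coordinates.
Expressing u1 in S: u1 = 0·w1 - 2w2, so column 1 of P is (0, -2).
Doing the same for each uj gives P = [[0, -2], [-2, -2]].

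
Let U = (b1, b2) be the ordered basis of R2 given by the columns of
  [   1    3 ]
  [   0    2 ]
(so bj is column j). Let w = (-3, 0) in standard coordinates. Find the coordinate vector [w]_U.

[w]_U is the unique c with M c = w, where M has columns b1, b2.
System: c_1 + 3c_2 = -3, 0c_1 + 2c_2 = 0; solving gives c_1 = -3, c_2 = 0.
Check: -3b1 + 0·b2 = (-3, 0).

(-3, 0)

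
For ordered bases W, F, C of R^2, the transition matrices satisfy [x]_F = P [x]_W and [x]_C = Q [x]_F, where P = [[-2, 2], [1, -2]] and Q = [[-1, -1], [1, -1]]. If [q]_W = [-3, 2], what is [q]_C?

Apply P to get F-coordinates [10, -7], then Q to get C-coordinates.
The result is [q]_C = [-3, 17].

[-3, 17]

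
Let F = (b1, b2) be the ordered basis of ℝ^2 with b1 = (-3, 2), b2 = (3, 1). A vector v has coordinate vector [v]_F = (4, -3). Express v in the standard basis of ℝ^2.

By definition v = 4b1 - 3b2.
Summing componentwise gives (-21, 5).

(-21, 5)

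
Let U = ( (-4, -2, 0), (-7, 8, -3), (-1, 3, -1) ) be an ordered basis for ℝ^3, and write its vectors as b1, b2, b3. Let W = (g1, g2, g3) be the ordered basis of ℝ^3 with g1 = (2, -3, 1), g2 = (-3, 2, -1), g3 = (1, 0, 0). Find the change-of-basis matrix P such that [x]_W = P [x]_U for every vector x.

Column j of P is [bj]_W, since P maps U-coordinates to W-coordinates.
Expressing b1 in W: b1 = 2g1 + 2g2 - 2g3, so column 1 of P is (2, 2, -2).
Doing the same for each bj gives P = [[2, -2, -1], [2, 1, 0], [-2, 0, 1]].

[[2, -2, -1], [2, 1, 0], [-2, 0, 1]]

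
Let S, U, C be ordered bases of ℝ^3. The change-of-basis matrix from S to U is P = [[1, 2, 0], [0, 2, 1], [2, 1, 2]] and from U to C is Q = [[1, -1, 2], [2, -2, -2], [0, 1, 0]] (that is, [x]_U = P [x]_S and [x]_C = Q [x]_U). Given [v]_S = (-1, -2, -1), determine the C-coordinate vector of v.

Apply P to get U-coordinates (-5, -5, -6), then Q to get C-coordinates.
The result is [v]_C = (-12, 12, -5).

(-12, 12, -5)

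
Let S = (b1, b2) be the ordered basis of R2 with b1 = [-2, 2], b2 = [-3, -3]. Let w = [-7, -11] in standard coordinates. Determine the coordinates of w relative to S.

We seek scalars with c_1 b1 + c_2 b2 = w; equivalently solve M c = w where the columns of M are b1, b2.
System: -2c_1 - 3c_2 = -7, 2c_1 - 3c_2 = -11; solving gives c_1 = -1, c_2 = 3.
Check: -b1 + 3b2 = [-7, -11].

[-1, 3]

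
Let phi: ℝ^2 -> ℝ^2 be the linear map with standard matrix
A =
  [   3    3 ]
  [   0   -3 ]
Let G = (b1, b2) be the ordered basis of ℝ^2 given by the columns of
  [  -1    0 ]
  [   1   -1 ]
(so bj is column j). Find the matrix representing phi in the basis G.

The j-th column of [phi]_G is [phi(bj)]_G.
phi(b1) = A b1 = [0, -3] = 0·b1 + 3b2, so column 1 is [0, 3].
Repeating for b2 and assembling the columns gives [[0, 3], [3, 0]].

[[0, 3], [3, 0]]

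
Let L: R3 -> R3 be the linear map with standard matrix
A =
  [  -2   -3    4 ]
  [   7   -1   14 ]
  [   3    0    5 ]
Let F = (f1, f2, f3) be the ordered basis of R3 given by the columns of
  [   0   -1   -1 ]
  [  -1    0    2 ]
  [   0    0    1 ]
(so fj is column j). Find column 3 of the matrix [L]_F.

Column 3 of [L]_F is the F-coordinate vector of L(f3).
In standard coordinates L(f3) = A f3 = [0, 5, 2].
Converting to F: [0, 5, 2] = -f1 - 2f2 + 2f3, so the coordinate vector is [-1, -2, 2].

[-1, -2, 2]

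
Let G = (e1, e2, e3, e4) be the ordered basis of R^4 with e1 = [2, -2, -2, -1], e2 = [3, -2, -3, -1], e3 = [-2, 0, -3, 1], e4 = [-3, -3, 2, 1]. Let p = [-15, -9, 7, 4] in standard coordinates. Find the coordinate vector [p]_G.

[4, -4, 1, 3]

Write p = c_1 e1 + ... + c_4 e4 and solve for the c_i.
Row-reducing the augmented matrix [M | p] gives c = (4, -4, 1, 3).
Check: 4e1 - 4e2 + e3 + 3e4 = [-15, -9, 7, 4].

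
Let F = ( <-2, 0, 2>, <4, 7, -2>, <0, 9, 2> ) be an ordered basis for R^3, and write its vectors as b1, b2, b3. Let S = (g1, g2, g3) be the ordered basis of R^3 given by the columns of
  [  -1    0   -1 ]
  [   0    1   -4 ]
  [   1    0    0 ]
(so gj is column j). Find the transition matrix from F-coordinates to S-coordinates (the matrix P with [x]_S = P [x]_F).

[[2, -2, 2], [0, -1, 1], [0, -2, -2]]

Column j of P is [bj]_S, since P maps F-coordinates to S-coordinates.
Expressing b1 in S: b1 = 2g1 + 0·g2 + 0·g3, so column 1 of P is <2, 0, 0>.
Doing the same for each bj gives P = [[2, -2, 2], [0, -1, 1], [0, -2, -2]].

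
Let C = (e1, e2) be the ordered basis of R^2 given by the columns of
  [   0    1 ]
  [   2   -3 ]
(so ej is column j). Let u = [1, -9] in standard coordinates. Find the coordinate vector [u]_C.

We seek scalars with c_1 e1 + c_2 e2 = u; equivalently solve M c = u where the columns of M are e1, e2.
System: 0c_1 + c_2 = 1, 2c_1 - 3c_2 = -9; solving gives c_1 = -3, c_2 = 1.
Check: -3e1 + e2 = [1, -9].

[-3, 1]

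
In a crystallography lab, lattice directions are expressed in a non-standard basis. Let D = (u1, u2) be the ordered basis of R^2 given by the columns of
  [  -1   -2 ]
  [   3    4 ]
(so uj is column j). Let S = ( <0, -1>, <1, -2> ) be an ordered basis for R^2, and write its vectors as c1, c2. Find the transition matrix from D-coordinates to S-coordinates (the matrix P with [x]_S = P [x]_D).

Let M have columns uj and N have columns cj. Then for every x, N [x]_S = x = M [x]_D, so P = N^(-1) M.
Since det N = 1, N^(-1) has integer entries; multiplying gives P = [[-1, 0], [-1, -2]].

[[-1, 0], [-1, -2]]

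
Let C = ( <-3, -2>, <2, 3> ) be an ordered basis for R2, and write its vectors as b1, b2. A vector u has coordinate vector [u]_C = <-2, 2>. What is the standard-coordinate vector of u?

By definition u = -2b1 + 2b2.
Summing componentwise gives <10, 10>.

<10, 10>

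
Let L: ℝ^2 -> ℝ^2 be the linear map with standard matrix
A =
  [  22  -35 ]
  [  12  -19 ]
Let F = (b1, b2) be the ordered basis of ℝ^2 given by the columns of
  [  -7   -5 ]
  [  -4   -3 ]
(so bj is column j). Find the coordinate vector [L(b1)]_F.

(2, 0)

Compute L(b1) = A b1 = (-14, -8) in standard coordinates.
Then write this in F-coordinates: solve for y in y_1 b1 + y_2 b2 = (-14, -8).
This gives y = (2, 0), which is column 1 of [L]_F.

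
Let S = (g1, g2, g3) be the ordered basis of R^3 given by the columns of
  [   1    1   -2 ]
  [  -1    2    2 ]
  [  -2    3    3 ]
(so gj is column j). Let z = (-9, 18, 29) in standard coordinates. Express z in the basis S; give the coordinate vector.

We seek scalars with c_1 g1 + ... + c_3 g3 = z; equivalently solve M c = z where the columns of M are g1, ..., g3.
Row-reducing the augmented matrix [M | z] gives c = (-4, 3, 4).
Check: -4g1 + 3g2 + 4g3 = (-9, 18, 29).

(-4, 3, 4)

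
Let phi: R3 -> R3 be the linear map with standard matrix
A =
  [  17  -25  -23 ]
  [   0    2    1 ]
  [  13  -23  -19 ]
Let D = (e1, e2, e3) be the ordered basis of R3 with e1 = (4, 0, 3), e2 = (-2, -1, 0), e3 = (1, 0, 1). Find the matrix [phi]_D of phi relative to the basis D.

[[-2, -2, -2], [-3, 2, -1], [1, 3, 0]]

Let P have columns e1, ..., e3. Then [phi]_D = P^(-1) A P.
Here det P = -1, so P^(-1) is integer; computing A P first and then P^(-1)(A P) gives [[-2, -2, -2], [-3, 2, -1], [1, 3, 0]].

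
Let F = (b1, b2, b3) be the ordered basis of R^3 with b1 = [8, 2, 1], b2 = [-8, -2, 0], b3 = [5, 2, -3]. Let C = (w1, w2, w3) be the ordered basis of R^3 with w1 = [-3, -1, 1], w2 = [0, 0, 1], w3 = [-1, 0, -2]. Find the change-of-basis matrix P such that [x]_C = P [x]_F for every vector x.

Take x = bj: its F-coordinates are the j-th standard unit vector, so P e_j — column j of P — equals [bj]_C.
b1 = -2w1 - w2 - 2w3, giving column 1 = [-2, -1, -2]; repeating for each j gives P = [[-2, 2, -2], [-1, 2, 1], [-2, 2, 1]].

[[-2, 2, -2], [-1, 2, 1], [-2, 2, 1]]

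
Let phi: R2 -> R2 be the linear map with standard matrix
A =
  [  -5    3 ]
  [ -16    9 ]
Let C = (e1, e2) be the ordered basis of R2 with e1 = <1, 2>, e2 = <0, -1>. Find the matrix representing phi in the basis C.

[[1, -3], [0, 3]]

With P the matrix whose columns are e1, e2, [phi]_C = P^(-1) A P.
Column by column: phi(e1) = A e1 = <1, 2>; its C-coordinates <1, 0> give column 1.
Continuing for each basis vector yields [phi]_C = [[1, -3], [0, 3]].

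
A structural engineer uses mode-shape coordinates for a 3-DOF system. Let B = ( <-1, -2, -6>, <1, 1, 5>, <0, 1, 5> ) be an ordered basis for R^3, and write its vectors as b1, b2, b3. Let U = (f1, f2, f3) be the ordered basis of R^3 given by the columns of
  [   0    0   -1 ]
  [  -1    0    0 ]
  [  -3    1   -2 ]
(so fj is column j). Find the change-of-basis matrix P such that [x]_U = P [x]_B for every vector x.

Column j of P is [bj]_U, since P maps B-coordinates to U-coordinates.
Expressing b1 in U: b1 = 2f1 + 2f2 + f3, so column 1 of P is <2, 2, 1>.
Doing the same for each bj gives P = [[2, -1, -1], [2, 0, 2], [1, -1, 0]].

[[2, -1, -1], [2, 0, 2], [1, -1, 0]]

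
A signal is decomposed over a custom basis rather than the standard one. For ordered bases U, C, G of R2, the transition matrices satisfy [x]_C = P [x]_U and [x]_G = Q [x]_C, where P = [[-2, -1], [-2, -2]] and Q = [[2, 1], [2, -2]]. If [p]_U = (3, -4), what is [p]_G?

Apply P to get C-coordinates (-2, 2), then Q to get G-coordinates.
The result is [p]_G = (-2, -8).

(-2, -8)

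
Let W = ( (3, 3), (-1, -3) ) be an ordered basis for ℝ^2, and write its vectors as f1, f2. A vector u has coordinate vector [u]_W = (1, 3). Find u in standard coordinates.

(0, -6)

u = M [u]_W, where M has columns f1, f2.
Carrying out the matrix-vector product, u = (0, -6).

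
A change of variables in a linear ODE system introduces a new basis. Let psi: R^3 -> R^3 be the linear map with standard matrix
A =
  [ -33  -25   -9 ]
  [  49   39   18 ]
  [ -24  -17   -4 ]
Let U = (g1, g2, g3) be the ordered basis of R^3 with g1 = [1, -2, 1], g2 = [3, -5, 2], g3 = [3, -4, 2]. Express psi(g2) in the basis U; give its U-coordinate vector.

[-1, 2, 1]

Column 2 of [psi]_U is the U-coordinate vector of psi(g2).
In standard coordinates psi(g2) = A g2 = [8, -12, 5].
Converting to U: [8, -12, 5] = -g1 + 2g2 + g3, so the coordinate vector is [-1, 2, 1].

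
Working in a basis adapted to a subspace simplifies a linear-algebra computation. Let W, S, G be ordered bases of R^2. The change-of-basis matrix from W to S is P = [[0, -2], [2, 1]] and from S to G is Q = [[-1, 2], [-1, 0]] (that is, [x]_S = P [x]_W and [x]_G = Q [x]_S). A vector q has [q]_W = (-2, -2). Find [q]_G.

First [q]_S = P [q]_W = (4, -6).
Then [q]_G = Q [q]_S = (-16, -4).

(-16, -4)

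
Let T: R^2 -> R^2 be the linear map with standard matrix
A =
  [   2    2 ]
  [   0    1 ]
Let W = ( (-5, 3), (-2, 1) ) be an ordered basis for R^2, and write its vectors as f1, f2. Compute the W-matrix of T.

Let P have columns f1, f2. Then [T]_W = P^(-1) A P.
Here det P = 1, so P^(-1) is integer; computing A P first and then P^(-1)(A P) gives [[2, 0], [-3, 1]].

[[2, 0], [-3, 1]]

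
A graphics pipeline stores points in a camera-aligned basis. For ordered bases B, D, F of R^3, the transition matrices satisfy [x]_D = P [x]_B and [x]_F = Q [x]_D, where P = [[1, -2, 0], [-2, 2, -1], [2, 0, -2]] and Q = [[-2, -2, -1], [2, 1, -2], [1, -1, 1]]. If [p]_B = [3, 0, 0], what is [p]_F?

[0, -12, 15]

First [p]_D = P [p]_B = [3, -6, 6].
Then [p]_F = Q [p]_D = [0, -12, 15].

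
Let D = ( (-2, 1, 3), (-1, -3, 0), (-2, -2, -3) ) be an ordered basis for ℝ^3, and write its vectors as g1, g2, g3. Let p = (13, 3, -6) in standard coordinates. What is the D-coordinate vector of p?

(-4, -1, -2)

We seek scalars with c_1 g1 + ... + c_3 g3 = p; equivalently solve M c = p where the columns of M are g1, ..., g3.
Row-reducing the augmented matrix [M | p] gives c = (-4, -1, -2).
Check: -4g1 - g2 - 2g3 = (13, 3, -6).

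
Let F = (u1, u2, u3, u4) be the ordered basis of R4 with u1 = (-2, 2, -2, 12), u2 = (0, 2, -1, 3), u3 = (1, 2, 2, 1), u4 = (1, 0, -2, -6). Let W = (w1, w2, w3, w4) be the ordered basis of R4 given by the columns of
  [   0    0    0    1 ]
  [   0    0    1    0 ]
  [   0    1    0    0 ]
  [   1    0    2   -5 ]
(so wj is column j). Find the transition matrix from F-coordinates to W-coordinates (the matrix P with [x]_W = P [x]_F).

[[-2, -1, 2, -1], [-2, -1, 2, -2], [2, 2, 2, 0], [-2, 0, 1, 1]]

Let M have columns uj and N have columns wj. Then for every x, N [x]_W = x = M [x]_F, so P = N^(-1) M.
Since det N = 1, N^(-1) has integer entries; multiplying gives P = [[-2, -1, 2, -1], [-2, -1, 2, -2], [2, 2, 2, 0], [-2, 0, 1, 1]].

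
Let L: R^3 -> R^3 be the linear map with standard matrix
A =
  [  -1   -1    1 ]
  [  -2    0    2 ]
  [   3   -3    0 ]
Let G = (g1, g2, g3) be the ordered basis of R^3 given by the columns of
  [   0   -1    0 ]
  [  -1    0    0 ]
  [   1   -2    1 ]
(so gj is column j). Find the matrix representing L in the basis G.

With P the matrix whose columns are g1, ..., g3, [L]_G = P^(-1) A P.
Column by column: L(g1) = A g1 = (2, 2, 3); its G-coordinates (-2, -2, 1) give column 1.
Continuing for each basis vector yields [L]_G = [[-2, 2, -2], [-2, 1, -1], [1, -3, 0]].

[[-2, 2, -2], [-2, 1, -1], [1, -3, 0]]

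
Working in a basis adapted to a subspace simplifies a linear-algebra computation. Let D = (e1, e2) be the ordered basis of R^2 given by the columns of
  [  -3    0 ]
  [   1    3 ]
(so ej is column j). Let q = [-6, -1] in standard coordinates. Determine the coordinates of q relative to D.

[q]_D is the unique c with M c = q, where M has columns e1, e2.
System: -3c_1 + 0c_2 = -6, c_1 + 3c_2 = -1; solving gives c_1 = 2, c_2 = -1.
Check: 2e1 - e2 = [-6, -1].

[2, -1]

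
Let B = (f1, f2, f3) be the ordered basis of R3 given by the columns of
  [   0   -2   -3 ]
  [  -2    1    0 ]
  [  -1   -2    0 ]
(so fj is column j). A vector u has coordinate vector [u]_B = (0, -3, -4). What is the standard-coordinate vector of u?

(18, -3, 6)

The coordinates say u = 0·f1 - 3f2 - 4f3; adding the scaled basis vectors gives (18, -3, 6).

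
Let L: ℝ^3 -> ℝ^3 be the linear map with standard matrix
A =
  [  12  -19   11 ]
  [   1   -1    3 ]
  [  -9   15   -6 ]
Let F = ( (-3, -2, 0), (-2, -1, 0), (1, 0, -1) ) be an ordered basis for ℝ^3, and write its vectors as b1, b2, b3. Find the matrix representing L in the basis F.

[[1, 0, 2], [-1, 1, -2], [3, -3, 3]]

With P the matrix whose columns are b1, ..., b3, [L]_F = P^(-1) A P.
Column by column: L(b1) = A b1 = (2, -1, -3); its F-coordinates (1, -1, 3) give column 1.
Continuing for each basis vector yields [L]_F = [[1, 0, 2], [-1, 1, -2], [3, -3, 3]].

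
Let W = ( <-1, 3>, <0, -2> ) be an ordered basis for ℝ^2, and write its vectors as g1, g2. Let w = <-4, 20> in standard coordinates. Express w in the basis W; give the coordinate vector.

<4, -4>

We seek scalars with c_1 g1 + c_2 g2 = w; equivalently solve M c = w where the columns of M are g1, g2.
System: -c_1 + 0c_2 = -4, 3c_1 - 2c_2 = 20; solving gives c_1 = 4, c_2 = -4.
Check: 4g1 - 4g2 = <-4, 20>.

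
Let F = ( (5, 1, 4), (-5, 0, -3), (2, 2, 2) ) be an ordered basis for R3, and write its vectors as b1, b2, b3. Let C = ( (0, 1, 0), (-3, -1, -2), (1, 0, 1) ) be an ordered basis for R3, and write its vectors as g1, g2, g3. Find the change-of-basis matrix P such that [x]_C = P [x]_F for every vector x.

[[0, 2, 2], [-1, 2, 0], [2, 1, 2]]

Take x = bj: its F-coordinates are the j-th standard unit vector, so P e_j — column j of P — equals [bj]_C.
b1 = 0·g1 - g2 + 2g3, giving column 1 = (0, -1, 2); repeating for each j gives P = [[0, 2, 2], [-1, 2, 0], [2, 1, 2]].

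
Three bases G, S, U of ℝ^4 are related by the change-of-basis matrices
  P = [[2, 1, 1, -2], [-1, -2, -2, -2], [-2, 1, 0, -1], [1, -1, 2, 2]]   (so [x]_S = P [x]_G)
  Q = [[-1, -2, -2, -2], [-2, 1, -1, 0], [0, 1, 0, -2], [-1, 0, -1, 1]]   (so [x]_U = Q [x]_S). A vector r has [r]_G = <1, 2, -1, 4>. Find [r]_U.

<25, 3, -21, 14>

Apply P to get S-coordinates <-5, -11, -4, 5>, then Q to get U-coordinates.
The result is [r]_U = <25, 3, -21, 14>.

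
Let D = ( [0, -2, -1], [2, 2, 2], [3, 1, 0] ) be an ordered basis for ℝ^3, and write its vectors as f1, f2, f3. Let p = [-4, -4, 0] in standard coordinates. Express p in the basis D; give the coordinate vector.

We seek scalars with c_1 f1 + ... + c_3 f3 = p; equivalently solve M c = p where the columns of M are f1, ..., f3.
Solving this 3x3 system gives c = (2, 1, -2).
Check: 2f1 + f2 - 2f3 = [-4, -4, 0].

[2, 1, -2]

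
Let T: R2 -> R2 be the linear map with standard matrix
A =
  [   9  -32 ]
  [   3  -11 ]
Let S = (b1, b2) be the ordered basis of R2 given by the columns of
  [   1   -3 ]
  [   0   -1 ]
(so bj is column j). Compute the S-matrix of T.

[[0, -1], [-3, -2]]

With P the matrix whose columns are b1, b2, [T]_S = P^(-1) A P.
Column by column: T(b1) = A b1 = <9, 3>; its S-coordinates <0, -3> give column 1.
Continuing for each basis vector yields [T]_S = [[0, -1], [-3, -2]].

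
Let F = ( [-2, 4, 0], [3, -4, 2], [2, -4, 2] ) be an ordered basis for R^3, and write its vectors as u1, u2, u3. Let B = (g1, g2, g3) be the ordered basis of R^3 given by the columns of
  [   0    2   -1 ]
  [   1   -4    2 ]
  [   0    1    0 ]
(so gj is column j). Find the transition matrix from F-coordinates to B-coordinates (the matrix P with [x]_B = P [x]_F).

[[0, 2, 0], [0, 2, 2], [2, 1, 2]]

Column j of P is [uj]_B, since P maps F-coordinates to B-coordinates.
Expressing u1 in B: u1 = 0·g1 + 0·g2 + 2g3, so column 1 of P is [0, 0, 2].
Doing the same for each uj gives P = [[0, 2, 0], [0, 2, 2], [2, 1, 2]].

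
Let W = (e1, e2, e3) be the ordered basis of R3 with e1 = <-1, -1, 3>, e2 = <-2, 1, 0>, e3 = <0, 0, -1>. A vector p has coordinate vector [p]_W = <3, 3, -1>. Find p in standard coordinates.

By definition p = 3e1 + 3e2 - e3.
Summing componentwise gives <-9, 0, 10>.

<-9, 0, 10>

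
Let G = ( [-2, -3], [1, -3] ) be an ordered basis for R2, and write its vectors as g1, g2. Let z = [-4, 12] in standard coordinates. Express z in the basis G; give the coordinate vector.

[0, -4]

[z]_G is the unique c with M c = z, where M has columns g1, g2.
System: -2c_1 + c_2 = -4, -3c_1 - 3c_2 = 12; solving gives c_1 = 0, c_2 = -4.
Check: 0·g1 - 4g2 = [-4, 12].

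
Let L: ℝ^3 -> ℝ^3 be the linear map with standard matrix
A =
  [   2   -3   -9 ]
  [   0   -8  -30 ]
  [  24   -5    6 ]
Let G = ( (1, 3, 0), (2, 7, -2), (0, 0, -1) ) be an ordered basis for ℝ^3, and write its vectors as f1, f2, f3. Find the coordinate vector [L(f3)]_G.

Compute L(f3) = A f3 = (9, 30, -6) in standard coordinates.
Then write this in G-coordinates: solve for y in y_1 f1 + ... + y_3 f3 = (9, 30, -6).
This gives y = (3, 3, 0), which is column 3 of [L]_G.

(3, 3, 0)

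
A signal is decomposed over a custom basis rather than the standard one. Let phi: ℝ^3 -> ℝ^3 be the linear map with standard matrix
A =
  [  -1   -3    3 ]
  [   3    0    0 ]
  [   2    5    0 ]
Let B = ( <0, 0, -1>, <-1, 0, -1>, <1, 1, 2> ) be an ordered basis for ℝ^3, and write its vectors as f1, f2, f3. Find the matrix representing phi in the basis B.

Let P have columns f1, ..., f3. Then [phi]_B = P^(-1) A P.
Here det P = 1, so P^(-1) is integer; computing A P first and then P^(-1)(A P) gives [[-3, -3, -2], [3, -1, 1], [0, -3, 3]].

[[-3, -3, -2], [3, -1, 1], [0, -3, 3]]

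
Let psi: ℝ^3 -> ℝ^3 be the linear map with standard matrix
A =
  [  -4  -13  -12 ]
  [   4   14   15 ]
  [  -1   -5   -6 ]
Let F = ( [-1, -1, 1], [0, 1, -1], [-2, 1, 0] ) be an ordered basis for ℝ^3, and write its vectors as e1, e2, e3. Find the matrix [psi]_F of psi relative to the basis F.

With P the matrix whose columns are e1, ..., e3, [psi]_F = P^(-1) A P.
Column by column: psi(e1) = A e1 = [5, -3, 0]; its F-coordinates [1, 1, -3] give column 1.
Continuing for each basis vector yields [psi]_F = [[1, 1, -1], [1, 0, 2], [-3, 0, 3]].

[[1, 1, -1], [1, 0, 2], [-3, 0, 3]]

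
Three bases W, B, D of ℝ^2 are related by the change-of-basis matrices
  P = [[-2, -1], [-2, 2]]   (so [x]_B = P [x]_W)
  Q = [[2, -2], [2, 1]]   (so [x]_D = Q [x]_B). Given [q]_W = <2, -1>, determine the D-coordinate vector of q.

First [q]_B = P [q]_W = <-3, -6>.
Then [q]_D = Q [q]_B = <6, -12>.

<6, -12>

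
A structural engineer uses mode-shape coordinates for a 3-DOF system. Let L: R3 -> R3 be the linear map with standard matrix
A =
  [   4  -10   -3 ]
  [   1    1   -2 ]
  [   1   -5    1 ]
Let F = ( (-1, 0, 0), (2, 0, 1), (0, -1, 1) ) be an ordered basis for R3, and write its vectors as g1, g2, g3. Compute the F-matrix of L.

Let P have columns g1, ..., g3. Then [L]_F = P^(-1) A P.
Here det P = -1, so P^(-1) is integer; computing A P first and then P^(-1)(A P) gives [[0, 1, -1], [-2, 3, 3], [1, 0, 3]].

[[0, 1, -1], [-2, 3, 3], [1, 0, 3]]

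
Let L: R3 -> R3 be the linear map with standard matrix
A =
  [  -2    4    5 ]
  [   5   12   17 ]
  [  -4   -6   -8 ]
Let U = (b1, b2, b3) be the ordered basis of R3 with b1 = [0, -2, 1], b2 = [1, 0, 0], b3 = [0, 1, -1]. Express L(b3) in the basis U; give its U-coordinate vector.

[3, -1, 1]

Compute L(b3) = A b3 = [-1, -5, 2] in standard coordinates.
Then write this in U-coordinates: solve for y in y_1 b1 + ... + y_3 b3 = [-1, -5, 2].
This gives y = [3, -1, 1], which is column 3 of [L]_U.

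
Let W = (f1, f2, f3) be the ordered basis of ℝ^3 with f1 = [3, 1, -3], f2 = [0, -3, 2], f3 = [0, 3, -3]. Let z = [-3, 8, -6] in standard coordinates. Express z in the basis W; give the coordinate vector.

[-1, 0, 3]

We seek scalars with c_1 f1 + ... + c_3 f3 = z; equivalently solve M c = z where the columns of M are f1, ..., f3.
Row-reducing the augmented matrix [M | z] gives c = (-1, 0, 3).
Check: -f1 + 0·f2 + 3f3 = [-3, 8, -6].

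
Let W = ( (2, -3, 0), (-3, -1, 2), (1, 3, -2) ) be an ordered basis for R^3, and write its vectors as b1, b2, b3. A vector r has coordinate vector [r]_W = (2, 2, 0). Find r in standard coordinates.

(-2, -8, 4)

The coordinates say r = 2b1 + 2b2 + 0·b3; adding the scaled basis vectors gives (-2, -8, 4).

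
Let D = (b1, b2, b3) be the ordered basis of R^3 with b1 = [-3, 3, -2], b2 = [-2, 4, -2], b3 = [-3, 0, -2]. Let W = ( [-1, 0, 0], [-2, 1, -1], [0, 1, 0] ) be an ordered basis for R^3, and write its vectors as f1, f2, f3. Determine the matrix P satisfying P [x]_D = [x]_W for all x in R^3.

Let M have columns bj and N have columns fj. Then for every x, N [x]_W = x = M [x]_D, so P = N^(-1) M.
Since det N = -1, N^(-1) has integer entries; multiplying gives P = [[-1, -2, -1], [2, 2, 2], [1, 2, -2]].

[[-1, -2, -1], [2, 2, 2], [1, 2, -2]]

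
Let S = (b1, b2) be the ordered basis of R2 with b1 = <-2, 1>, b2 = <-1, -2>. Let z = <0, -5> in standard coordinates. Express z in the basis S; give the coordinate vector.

We seek scalars with c_1 b1 + c_2 b2 = z; equivalently solve M c = z where the columns of M are b1, b2.
System: -2c_1 - c_2 = 0, c_1 - 2c_2 = -5; solving gives c_1 = -1, c_2 = 2.
Check: -b1 + 2b2 = <0, -5>.

<-1, 2>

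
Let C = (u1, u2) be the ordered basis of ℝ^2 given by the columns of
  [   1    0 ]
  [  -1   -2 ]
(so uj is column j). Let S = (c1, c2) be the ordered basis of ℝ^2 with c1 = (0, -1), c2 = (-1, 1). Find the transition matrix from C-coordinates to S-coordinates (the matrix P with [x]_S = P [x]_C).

Column j of P is [uj]_S, since P maps C-coordinates to S-coordinates.
Expressing u1 in S: u1 = 0·c1 - c2, so column 1 of P is (0, -1).
Doing the same for each uj gives P = [[0, 2], [-1, 0]].

[[0, 2], [-1, 0]]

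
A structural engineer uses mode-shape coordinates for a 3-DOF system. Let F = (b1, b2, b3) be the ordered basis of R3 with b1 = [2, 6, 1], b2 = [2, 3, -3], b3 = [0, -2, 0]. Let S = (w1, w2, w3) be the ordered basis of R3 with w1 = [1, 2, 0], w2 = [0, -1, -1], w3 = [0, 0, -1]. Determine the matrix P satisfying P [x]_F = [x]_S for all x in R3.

Take x = bj: its F-coordinates are the j-th standard unit vector, so P e_j — column j of P — equals [bj]_S.
b1 = 2w1 - 2w2 + w3, giving column 1 = [2, -2, 1]; repeating for each j gives P = [[2, 2, 0], [-2, 1, 2], [1, 2, -2]].

[[2, 2, 0], [-2, 1, 2], [1, 2, -2]]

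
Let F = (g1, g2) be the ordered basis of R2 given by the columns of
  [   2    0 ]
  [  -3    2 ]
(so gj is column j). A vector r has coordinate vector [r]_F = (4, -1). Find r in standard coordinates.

By definition r = 4g1 - g2.
Summing componentwise gives (8, -14).

(8, -14)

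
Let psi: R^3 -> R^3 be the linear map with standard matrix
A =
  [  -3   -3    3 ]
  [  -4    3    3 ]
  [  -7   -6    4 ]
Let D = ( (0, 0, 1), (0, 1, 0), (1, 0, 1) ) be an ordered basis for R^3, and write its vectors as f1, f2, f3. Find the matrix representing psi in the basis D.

[[1, -3, -3], [3, 3, -1], [3, -3, 0]]

Let P have columns f1, ..., f3. Then [psi]_D = P^(-1) A P.
Here det P = -1, so P^(-1) is integer; computing A P first and then P^(-1)(A P) gives [[1, -3, -3], [3, 3, -1], [3, -3, 0]].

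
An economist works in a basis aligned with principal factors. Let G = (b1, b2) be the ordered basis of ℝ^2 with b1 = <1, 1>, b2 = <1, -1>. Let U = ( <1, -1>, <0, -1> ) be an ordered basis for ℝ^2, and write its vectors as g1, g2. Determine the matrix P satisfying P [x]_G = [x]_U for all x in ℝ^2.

Let M have columns bj and N have columns gj. Then for every x, N [x]_U = x = M [x]_G, so P = N^(-1) M.
Since det N = -1, N^(-1) has integer entries; multiplying gives P = [[1, 1], [-2, 0]].

[[1, 1], [-2, 0]]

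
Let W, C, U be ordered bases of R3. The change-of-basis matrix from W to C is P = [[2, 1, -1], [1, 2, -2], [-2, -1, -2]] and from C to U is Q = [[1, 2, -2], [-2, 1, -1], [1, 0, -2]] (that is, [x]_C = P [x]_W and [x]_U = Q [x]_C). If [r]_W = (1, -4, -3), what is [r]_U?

First [r]_C = P [r]_W = (1, -1, 8).
Then [r]_U = Q [r]_C = (-17, -11, -15).

(-17, -11, -15)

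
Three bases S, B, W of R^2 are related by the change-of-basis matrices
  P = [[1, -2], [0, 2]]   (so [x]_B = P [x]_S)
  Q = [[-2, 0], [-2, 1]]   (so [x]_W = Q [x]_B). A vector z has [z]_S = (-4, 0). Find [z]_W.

(8, 8)

Apply P to get B-coordinates (-4, 0), then Q to get W-coordinates.
The result is [z]_W = (8, 8).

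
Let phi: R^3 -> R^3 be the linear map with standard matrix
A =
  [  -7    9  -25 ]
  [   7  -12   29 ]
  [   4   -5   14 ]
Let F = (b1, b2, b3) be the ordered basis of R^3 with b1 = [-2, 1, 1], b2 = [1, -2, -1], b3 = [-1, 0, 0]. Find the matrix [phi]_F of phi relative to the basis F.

[[-1, -2, -1], [-2, -2, 3], [2, 2, -2]]

With P the matrix whose columns are b1, ..., b3, [phi]_F = P^(-1) A P.
Column by column: phi(b1) = A b1 = [-2, 3, 1]; its F-coordinates [-1, -2, 2] give column 1.
Continuing for each basis vector yields [phi]_F = [[-1, -2, -1], [-2, -2, 3], [2, 2, -2]].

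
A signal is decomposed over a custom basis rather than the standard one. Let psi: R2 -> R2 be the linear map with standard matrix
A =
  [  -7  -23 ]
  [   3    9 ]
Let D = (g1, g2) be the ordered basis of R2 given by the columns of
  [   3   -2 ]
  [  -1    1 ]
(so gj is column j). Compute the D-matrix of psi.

[[2, -3], [2, 0]]

Let P have columns g1, g2. Then [psi]_D = P^(-1) A P.
Here det P = 1, so P^(-1) is integer; computing A P first and then P^(-1)(A P) gives [[2, -3], [2, 0]].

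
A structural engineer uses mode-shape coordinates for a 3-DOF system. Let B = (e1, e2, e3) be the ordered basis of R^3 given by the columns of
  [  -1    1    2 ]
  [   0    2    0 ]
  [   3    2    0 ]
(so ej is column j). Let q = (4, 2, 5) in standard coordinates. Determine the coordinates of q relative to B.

Write q = c_1 e1 + ... + c_3 e3 and solve for the c_i.
Gaussian elimination on [M | q] yields c = (1, 1, 2).
Check: e1 + e2 + 2e3 = (4, 2, 5).

(1, 1, 2)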